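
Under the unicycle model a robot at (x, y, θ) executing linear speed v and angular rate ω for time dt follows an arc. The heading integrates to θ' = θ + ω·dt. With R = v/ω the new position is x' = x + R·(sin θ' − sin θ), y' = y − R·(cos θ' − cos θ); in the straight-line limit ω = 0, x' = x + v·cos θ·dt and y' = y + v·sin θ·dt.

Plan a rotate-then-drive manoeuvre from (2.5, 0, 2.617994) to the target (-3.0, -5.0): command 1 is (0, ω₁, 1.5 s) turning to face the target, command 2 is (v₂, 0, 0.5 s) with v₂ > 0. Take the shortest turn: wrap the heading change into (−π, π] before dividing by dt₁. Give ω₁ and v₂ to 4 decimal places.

heading to target = atan2(-5−0, -3−2.5) = -2.4038
Δθ = wrap(-2.4038 − 2.6180) = 1.2614; ω₁ = Δθ/dt₁ = 0.8409
distance = √((-3−2.5)² + (-5−0)²) = 7.4330; v₂ = distance/dt₂ = 14.8661

ω₁ = 0.8409, v₂ = 14.8661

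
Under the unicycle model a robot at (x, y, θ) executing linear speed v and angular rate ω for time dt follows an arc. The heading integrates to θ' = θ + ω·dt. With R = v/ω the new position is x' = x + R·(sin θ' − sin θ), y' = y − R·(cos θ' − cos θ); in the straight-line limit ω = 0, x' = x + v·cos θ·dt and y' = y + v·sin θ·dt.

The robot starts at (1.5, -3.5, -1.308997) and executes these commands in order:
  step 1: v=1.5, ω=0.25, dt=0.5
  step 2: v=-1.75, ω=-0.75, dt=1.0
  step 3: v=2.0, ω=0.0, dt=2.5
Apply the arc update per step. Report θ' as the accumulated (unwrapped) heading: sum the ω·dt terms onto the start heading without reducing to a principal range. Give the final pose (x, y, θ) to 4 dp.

(-0.0577, -7.1751, -1.9340)

step 1: θ'=-1.1840 (R=6.0000) → pose (1.7388, -4.2104, -1.1840)
step 2: θ'=-1.9340 (R=2.3333) → pose (1.7187, -2.5013, -1.9340)
step 3: θ'=-1.9340 (straight) → pose (-0.0577, -7.1751, -1.9340)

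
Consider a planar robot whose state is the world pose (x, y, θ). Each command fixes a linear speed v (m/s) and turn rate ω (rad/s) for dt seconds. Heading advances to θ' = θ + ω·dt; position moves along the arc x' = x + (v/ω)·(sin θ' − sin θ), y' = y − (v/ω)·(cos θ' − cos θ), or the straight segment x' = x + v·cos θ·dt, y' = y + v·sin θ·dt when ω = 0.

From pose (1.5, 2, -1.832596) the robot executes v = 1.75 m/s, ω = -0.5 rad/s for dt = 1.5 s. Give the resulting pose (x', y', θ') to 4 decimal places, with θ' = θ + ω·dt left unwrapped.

(-0.0246, -0.0614, -2.5826)

θ' = -1.8326 + -0.5·1.5 = -2.5826
R = v/ω = 1.75/-0.5 = -3.5000
x' = 1.5 + -3.5000·(sin -2.5826 − sin -1.8326) = -0.0246
y' = 2 − -3.5000·(cos -2.5826 − cos -1.8326) = -0.0614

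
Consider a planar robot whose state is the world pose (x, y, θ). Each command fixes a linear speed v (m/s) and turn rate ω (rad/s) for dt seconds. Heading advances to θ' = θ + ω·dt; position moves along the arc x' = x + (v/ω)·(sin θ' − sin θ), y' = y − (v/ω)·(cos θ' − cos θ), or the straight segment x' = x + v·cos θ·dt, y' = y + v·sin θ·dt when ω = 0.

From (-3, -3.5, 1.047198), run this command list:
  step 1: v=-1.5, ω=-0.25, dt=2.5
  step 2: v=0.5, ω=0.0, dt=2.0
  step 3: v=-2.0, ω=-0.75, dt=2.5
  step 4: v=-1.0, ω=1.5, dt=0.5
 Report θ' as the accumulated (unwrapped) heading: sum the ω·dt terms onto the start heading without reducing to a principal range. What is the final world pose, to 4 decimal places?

step 1: θ'=0.4222 (R=6.0000) → pose (-5.7376, -5.9731, 0.4222)
step 2: θ'=0.4222 (straight) → pose (-4.8254, -5.5634, 0.4222)
step 3: θ'=-1.4528 (R=2.6667) → pose (-8.5662, -3.4448, -1.4528)
step 4: θ'=-0.7028 (R=-0.6667) → pose (-8.7973, -3.0146, -0.7028)

(-8.7973, -3.0146, -0.7028)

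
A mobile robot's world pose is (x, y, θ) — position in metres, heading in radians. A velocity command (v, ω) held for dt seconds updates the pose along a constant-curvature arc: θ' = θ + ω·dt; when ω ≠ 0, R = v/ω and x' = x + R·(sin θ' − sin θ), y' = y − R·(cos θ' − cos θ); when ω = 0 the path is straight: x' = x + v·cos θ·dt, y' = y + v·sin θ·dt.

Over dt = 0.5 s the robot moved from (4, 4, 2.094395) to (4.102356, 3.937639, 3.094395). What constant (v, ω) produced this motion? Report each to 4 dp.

v = -0.2500, ω = 2.0000

Δθ = 3.094395 − 2.094395 = 1.000000
ω = Δθ/dt = 1.000000/0.5 = 2.0000
R = Δx/(sin θ' − sin θ) = -0.1250
v = R·ω = -0.1250·2.0000 = -0.2500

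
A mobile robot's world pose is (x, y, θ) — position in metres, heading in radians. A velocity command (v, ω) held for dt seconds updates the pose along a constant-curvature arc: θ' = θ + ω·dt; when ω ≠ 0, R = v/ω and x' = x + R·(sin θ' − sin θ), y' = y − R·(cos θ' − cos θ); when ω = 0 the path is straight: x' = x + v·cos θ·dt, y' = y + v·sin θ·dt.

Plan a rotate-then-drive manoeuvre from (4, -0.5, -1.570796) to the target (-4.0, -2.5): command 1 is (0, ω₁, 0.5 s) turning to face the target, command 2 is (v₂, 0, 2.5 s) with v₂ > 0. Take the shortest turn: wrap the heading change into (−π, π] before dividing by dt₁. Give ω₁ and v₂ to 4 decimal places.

heading to target = atan2(-2.5−-0.5, -4−4) = -2.8966
Δθ = wrap(-2.8966 − -1.5708) = -1.3258; ω₁ = Δθ/dt₁ = -2.6516
distance = √((-4−4)² + (-2.5−-0.5)²) = 8.2462; v₂ = distance/dt₂ = 3.2985

ω₁ = -2.6516, v₂ = 3.2985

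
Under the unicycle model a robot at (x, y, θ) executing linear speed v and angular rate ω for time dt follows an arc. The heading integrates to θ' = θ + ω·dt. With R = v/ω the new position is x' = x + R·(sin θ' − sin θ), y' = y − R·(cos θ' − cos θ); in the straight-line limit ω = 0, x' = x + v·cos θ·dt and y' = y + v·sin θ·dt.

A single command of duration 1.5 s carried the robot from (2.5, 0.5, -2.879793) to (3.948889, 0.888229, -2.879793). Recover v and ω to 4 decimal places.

Δθ = -2.879793 − -2.879793 = 0.000000
ω = Δθ/dt = 0.000000/1.5 = 0.0000
ω = 0 → v = (Δx·cos θ + Δy·sin θ)/dt = -1.0000

v = -1.0000, ω = 0.0000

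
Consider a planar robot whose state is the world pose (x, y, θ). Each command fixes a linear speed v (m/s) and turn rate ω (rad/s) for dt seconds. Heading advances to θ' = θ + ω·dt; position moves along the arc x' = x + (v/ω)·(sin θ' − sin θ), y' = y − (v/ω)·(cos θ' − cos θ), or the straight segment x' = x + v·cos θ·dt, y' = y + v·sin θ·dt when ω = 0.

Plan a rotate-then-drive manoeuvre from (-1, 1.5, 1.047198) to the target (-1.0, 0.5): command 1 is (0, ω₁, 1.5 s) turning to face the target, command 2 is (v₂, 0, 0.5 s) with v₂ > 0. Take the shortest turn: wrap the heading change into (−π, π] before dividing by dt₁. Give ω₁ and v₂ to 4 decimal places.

ω₁ = -1.7453, v₂ = 2.0000

heading to target = atan2(0.5−1.5, -1−-1) = -1.5708
Δθ = wrap(-1.5708 − 1.0472) = -2.6180; ω₁ = Δθ/dt₁ = -1.7453
distance = √((-1−-1)² + (0.5−1.5)²) = 1.0000; v₂ = distance/dt₂ = 2.0000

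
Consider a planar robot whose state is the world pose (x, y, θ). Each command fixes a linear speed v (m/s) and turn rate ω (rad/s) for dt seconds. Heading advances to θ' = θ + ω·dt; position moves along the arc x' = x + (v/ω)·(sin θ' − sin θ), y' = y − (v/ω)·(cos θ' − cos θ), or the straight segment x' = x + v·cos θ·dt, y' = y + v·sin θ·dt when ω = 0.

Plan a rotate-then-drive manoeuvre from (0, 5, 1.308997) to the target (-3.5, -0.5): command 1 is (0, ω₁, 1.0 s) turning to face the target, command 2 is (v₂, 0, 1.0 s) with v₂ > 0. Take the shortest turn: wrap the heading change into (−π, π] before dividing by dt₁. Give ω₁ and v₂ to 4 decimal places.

ω₁ = 2.8367, v₂ = 6.5192

heading to target = atan2(-0.5−5, -3.5−0) = -2.1375
Δθ = wrap(-2.1375 − 1.3090) = 2.8367; ω₁ = Δθ/dt₁ = 2.8367
distance = √((-3.5−0)² + (-0.5−5)²) = 6.5192; v₂ = distance/dt₂ = 6.5192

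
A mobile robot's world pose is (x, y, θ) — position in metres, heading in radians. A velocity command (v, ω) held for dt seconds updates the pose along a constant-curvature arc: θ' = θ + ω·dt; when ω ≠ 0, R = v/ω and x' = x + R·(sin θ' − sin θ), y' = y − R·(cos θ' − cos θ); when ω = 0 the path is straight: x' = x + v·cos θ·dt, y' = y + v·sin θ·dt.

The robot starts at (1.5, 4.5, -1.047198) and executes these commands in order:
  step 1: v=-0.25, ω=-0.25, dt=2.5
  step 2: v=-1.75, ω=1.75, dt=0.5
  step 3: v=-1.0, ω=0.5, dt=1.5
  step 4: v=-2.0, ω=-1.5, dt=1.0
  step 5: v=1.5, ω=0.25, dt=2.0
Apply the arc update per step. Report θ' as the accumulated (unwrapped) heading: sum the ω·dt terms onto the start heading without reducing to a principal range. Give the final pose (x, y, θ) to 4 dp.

(-0.7126, 4.9435, -1.0472)

step 1: θ'=-1.6722 (R=1.0000) → pose (1.3712, 5.1012, -1.6722)
step 2: θ'=-0.7972 (R=-1.0000) → pose (1.0917, 5.9012, -0.7972)
step 3: θ'=-0.0472 (R=-2.0000) → pose (-0.2447, 6.5015, -0.0472)
step 4: θ'=-1.5472 (R=1.3333) → pose (-1.5148, 7.8019, -1.5472)
step 5: θ'=-1.0472 (R=6.0000) → pose (-0.7126, 4.9435, -1.0472)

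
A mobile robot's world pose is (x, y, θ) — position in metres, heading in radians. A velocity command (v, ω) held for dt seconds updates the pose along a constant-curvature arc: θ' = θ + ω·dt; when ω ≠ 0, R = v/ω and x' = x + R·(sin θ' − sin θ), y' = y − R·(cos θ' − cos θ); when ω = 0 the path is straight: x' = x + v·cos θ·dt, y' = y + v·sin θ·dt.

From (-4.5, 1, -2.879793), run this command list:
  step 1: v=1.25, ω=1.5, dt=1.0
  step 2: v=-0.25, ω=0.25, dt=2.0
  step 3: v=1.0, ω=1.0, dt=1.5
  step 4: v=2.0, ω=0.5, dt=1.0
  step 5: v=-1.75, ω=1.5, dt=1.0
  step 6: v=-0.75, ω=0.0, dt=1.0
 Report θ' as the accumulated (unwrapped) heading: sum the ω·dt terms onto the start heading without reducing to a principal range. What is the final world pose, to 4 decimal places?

step 1: θ'=-1.3798 (R=0.8333) → pose (-5.1025, 0.0369, -1.3798)
step 2: θ'=-0.8798 (R=-1.0000) → pose (-5.3137, 0.4843, -0.8798)
step 3: θ'=0.6202 (R=1.0000) → pose (-3.9619, 0.3079, 0.6202)
step 4: θ'=1.1202 (R=4.0000) → pose (-2.6859, 1.8209, 1.1202)
step 5: θ'=2.6202 (R=-1.1667) → pose (-2.2168, 0.3012, 2.6202)
step 6: θ'=2.6202 (straight) → pose (-1.5665, -0.0724, 2.6202)

(-1.5665, -0.0724, 2.6202)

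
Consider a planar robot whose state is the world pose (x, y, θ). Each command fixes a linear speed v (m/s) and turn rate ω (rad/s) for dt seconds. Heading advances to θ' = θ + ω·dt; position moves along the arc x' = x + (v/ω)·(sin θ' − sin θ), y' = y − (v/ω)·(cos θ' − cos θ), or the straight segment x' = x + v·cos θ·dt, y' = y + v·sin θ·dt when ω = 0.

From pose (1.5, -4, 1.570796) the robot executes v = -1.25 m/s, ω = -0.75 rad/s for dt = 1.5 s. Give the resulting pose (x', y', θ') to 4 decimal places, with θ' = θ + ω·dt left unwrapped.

θ' = 1.5708 + -0.75·1.5 = 0.4458
R = v/ω = -1.25/-0.75 = 1.6667
x' = 1.5 + 1.6667·(sin 0.4458 − sin 1.5708) = 0.5520
y' = -4 − 1.6667·(cos 0.4458 − cos 1.5708) = -5.5038

(0.5520, -5.5038, 0.4458)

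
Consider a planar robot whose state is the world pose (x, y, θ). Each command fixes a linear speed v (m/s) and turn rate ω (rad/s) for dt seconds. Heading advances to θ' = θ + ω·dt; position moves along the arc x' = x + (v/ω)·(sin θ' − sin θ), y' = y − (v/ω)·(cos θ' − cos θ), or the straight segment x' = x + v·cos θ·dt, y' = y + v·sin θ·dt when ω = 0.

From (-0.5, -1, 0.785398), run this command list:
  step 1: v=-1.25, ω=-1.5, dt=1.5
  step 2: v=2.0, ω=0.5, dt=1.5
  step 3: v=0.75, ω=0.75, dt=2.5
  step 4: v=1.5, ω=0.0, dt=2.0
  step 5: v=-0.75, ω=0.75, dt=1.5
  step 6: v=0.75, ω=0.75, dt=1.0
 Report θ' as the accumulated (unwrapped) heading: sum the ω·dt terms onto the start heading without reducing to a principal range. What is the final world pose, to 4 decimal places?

step 1: θ'=-1.4646 (R=0.8333) → pose (-1.9179, -0.4991, -1.4646)
step 2: θ'=-0.7146 (R=4.0000) → pose (-0.5617, -3.0965, -0.7146)
step 3: θ'=1.1604 (R=1.0000) → pose (1.0106, -2.7401, 1.1604)
step 4: θ'=1.1604 (straight) → pose (2.2075, 0.0108, 1.1604)
step 5: θ'=2.2854 (R=-1.0000) → pose (2.3691, -1.0435, 2.2854)
step 6: θ'=3.0354 (R=1.0000) → pose (1.7198, -0.7045, 3.0354)

(1.7198, -0.7045, 3.0354)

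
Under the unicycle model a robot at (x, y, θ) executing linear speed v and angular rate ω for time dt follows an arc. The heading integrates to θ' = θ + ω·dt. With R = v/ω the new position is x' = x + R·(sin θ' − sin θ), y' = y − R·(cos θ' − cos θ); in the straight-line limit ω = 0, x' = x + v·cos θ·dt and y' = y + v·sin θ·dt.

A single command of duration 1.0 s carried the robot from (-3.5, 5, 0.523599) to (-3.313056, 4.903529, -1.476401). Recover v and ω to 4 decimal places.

v = 0.2500, ω = -2.0000

Δθ = -1.476401 − 0.523599 = -2.000000
ω = Δθ/dt = -2.000000/1.0 = -2.0000
R = Δx/(sin θ' − sin θ) = -0.1250
v = R·ω = -0.1250·-2.0000 = 0.2500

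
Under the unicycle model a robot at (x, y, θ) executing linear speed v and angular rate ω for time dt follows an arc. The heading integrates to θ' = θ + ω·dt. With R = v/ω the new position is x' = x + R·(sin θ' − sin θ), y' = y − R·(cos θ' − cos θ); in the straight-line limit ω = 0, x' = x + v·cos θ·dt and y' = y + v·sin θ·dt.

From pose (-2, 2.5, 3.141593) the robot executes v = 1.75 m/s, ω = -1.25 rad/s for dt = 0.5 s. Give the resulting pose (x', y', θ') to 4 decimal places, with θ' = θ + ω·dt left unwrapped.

(-2.8191, 2.7647, 2.5166)

θ' = 3.1416 + -1.25·0.5 = 2.5166
R = v/ω = 1.75/-1.25 = -1.4000
x' = -2 + -1.4000·(sin 2.5166 − sin 3.1416) = -2.8191
y' = 2.5 − -1.4000·(cos 2.5166 − cos 3.1416) = 2.7647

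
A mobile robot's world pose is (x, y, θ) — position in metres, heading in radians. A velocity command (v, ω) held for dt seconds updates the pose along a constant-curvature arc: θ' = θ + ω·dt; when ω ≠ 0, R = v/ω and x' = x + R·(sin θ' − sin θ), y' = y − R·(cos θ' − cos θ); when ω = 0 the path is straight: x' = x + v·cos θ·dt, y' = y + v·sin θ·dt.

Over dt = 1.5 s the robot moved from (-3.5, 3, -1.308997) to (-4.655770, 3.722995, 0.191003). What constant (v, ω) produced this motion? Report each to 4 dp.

v = -1.0000, ω = 1.0000

Δθ = 0.191003 − -1.308997 = 1.500000
ω = Δθ/dt = 1.500000/1.5 = 1.0000
R = Δx/(sin θ' − sin θ) = -1.0000
v = R·ω = -1.0000·1.0000 = -1.0000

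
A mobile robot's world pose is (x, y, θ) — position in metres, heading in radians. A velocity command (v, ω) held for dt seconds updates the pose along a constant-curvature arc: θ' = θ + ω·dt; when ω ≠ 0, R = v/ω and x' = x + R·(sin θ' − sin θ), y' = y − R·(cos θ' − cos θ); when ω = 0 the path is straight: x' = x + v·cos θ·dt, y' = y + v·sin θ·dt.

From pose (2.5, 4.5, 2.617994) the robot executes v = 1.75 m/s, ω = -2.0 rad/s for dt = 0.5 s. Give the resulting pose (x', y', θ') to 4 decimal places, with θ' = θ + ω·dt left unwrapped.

θ' = 2.6180 + -2.0·0.5 = 1.6180
R = v/ω = 1.75/-2.0 = -0.8750
x' = 2.5 + -0.8750·(sin 1.6180 − sin 2.6180) = 2.0635
y' = 4.5 − -0.8750·(cos 1.6180 − cos 2.6180) = 5.2165

(2.0635, 5.2165, 1.6180)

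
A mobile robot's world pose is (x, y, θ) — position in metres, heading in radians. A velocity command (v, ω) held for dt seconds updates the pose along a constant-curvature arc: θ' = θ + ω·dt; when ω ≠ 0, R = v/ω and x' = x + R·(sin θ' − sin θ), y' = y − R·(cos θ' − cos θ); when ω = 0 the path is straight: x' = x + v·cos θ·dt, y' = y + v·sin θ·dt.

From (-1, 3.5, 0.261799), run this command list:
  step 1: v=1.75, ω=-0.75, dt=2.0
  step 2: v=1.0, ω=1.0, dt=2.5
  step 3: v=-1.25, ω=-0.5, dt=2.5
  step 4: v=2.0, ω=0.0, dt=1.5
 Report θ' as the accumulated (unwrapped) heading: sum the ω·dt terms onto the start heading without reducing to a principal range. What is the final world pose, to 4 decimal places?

step 1: θ'=-1.2382 (R=-2.3333) → pose (1.8094, 2.0080, -1.2382)
step 2: θ'=1.2618 (R=1.0000) → pose (3.7072, 2.0304, 1.2618)
step 3: θ'=0.0118 (R=2.5000) → pose (1.3551, 0.2908, 0.0118)
step 4: θ'=0.0118 (straight) → pose (4.3549, 0.3262, 0.0118)

(4.3549, 0.3262, 0.0118)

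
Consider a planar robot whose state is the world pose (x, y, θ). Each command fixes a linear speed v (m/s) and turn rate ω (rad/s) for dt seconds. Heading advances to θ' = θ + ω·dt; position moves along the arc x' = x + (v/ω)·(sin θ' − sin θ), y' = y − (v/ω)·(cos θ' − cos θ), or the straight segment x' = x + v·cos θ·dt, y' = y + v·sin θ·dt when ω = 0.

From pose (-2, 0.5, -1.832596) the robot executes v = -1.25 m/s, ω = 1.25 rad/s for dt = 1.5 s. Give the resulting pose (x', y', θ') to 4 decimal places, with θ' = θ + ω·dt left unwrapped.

(-3.0083, 1.7579, 0.0424)

θ' = -1.8326 + 1.25·1.5 = 0.0424
R = v/ω = -1.25/1.25 = -1.0000
x' = -2 + -1.0000·(sin 0.0424 − sin -1.8326) = -3.0083
y' = 0.5 − -1.0000·(cos 0.0424 − cos -1.8326) = 1.7579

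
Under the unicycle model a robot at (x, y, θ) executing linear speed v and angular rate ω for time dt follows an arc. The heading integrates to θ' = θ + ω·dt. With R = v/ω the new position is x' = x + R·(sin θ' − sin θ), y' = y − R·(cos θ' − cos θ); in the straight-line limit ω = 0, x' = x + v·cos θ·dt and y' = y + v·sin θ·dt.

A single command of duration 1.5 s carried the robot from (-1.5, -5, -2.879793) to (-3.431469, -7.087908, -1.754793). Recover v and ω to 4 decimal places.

Δθ = -1.754793 − -2.879793 = 1.125000
ω = Δθ/dt = 1.125000/1.5 = 0.7500
R = −Δy/(cos θ' − cos θ) = 2.6667
v = R·ω = 2.6667·0.7500 = 2.0000

v = 2.0000, ω = 0.7500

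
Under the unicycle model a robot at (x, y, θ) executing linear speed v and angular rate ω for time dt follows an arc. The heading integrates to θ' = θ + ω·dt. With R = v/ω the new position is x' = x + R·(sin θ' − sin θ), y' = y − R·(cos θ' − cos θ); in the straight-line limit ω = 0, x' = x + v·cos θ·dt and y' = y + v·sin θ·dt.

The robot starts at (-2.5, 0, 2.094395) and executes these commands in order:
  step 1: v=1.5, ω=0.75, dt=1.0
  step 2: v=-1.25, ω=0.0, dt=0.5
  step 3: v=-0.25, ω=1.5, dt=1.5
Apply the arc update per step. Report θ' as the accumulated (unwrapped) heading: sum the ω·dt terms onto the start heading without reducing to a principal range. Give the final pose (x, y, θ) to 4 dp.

(-2.8453, 0.9508, 5.0944)

step 1: θ'=2.8444 (R=2.0000) → pose (-3.6464, 0.9123, 2.8444)
step 2: θ'=2.8444 (straight) → pose (-3.0488, 0.7293, 2.8444)
step 3: θ'=5.0944 (R=-0.1667) → pose (-2.8453, 0.9508, 5.0944)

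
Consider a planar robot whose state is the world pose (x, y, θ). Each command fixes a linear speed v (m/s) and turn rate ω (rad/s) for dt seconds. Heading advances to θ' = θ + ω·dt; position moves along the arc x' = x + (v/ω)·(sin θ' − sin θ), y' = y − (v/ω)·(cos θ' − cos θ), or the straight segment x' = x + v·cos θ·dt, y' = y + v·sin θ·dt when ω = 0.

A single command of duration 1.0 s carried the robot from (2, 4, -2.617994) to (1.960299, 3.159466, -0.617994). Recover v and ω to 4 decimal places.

v = 1.0000, ω = 2.0000

Δθ = -0.617994 − -2.617994 = 2.000000
ω = Δθ/dt = 2.000000/1.0 = 2.0000
R = −Δy/(cos θ' − cos θ) = 0.5000
v = R·ω = 0.5000·2.0000 = 1.0000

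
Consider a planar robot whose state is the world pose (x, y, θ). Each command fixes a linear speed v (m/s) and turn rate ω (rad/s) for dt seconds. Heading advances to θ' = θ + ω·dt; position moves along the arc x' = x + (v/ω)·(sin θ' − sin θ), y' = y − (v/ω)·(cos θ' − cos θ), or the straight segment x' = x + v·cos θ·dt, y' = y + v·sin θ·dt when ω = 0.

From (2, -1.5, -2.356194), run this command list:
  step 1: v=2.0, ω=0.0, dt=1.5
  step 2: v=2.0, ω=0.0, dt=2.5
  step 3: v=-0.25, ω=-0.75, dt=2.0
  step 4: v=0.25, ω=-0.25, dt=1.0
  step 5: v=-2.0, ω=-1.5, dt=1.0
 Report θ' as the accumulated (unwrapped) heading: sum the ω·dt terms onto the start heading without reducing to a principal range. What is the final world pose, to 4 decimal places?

(-3.6297, -8.7541, -5.6062)

step 1: θ'=-2.3562 (straight) → pose (-0.1213, -3.6213, -2.3562)
step 2: θ'=-2.3562 (straight) → pose (-3.6569, -7.1569, -2.3562)
step 3: θ'=-3.8562 (R=0.3333) → pose (-3.2027, -7.1408, -3.8562)
step 4: θ'=-4.1062 (R=-1.0000) → pose (-3.3692, -6.9552, -4.1062)
step 5: θ'=-5.6062 (R=1.3333) → pose (-3.6297, -8.7541, -5.6062)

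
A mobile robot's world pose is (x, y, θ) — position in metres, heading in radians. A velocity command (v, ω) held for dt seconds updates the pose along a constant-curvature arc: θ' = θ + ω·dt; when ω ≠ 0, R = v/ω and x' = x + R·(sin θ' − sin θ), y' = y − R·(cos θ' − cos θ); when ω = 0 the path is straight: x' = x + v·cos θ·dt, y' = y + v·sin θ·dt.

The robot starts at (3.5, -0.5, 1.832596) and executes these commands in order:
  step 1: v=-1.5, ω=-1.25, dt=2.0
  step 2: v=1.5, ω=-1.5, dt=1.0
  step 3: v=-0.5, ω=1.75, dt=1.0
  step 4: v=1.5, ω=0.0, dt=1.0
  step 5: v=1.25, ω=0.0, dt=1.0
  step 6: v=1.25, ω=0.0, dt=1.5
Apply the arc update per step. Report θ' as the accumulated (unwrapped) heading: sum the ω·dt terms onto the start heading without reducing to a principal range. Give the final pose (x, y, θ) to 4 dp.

step 1: θ'=-0.6674 (R=1.2000) → pose (1.5982, -1.7531, -0.6674)
step 2: θ'=-2.1674 (R=-1.0000) → pose (1.8064, -3.1004, -2.1674)
step 3: θ'=-0.4174 (R=-0.2857) → pose (1.6859, -2.6787, -0.4174)
step 4: θ'=-0.4174 (straight) → pose (3.0571, -3.2867, -0.4174)
step 5: θ'=-0.4174 (straight) → pose (4.1998, -3.7935, -0.4174)
step 6: θ'=-0.4174 (straight) → pose (5.9138, -4.5536, -0.4174)

(5.9138, -4.5536, -0.4174)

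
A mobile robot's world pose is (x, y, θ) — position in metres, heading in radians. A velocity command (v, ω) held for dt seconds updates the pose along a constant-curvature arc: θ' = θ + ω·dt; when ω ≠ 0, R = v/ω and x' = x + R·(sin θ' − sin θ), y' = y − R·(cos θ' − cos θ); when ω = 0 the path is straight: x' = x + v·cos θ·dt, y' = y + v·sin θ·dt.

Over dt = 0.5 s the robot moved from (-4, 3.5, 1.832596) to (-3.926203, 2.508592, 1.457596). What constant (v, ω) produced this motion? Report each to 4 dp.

v = -2.0000, ω = -0.7500

Δθ = 1.457596 − 1.832596 = -0.375000
ω = Δθ/dt = -0.375000/0.5 = -0.7500
R = −Δy/(cos θ' − cos θ) = 2.6667
v = R·ω = 2.6667·-0.7500 = -2.0000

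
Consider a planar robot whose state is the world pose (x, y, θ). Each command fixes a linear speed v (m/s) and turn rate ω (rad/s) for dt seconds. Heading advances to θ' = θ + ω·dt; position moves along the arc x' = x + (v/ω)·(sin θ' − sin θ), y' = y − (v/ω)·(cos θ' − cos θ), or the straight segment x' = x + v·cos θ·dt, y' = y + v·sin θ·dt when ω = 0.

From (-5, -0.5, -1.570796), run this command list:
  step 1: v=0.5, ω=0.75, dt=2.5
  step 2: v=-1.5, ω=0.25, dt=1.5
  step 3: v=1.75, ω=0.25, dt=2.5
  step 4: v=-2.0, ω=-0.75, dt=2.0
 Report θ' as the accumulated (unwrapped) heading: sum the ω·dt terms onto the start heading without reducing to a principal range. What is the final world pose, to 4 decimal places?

step 1: θ'=0.3042 (R=0.6667) → pose (-4.1336, -1.1361, 0.3042)
step 2: θ'=0.6792 (R=-6.0000) → pose (-6.1055, -2.1921, 0.6792)
step 3: θ'=1.3042 (R=7.0000) → pose (-3.7500, 1.4103, 1.3042)
step 4: θ'=-0.1958 (R=2.6667) → pose (-6.8412, -0.5029, -0.1958)

(-6.8412, -0.5029, -0.1958)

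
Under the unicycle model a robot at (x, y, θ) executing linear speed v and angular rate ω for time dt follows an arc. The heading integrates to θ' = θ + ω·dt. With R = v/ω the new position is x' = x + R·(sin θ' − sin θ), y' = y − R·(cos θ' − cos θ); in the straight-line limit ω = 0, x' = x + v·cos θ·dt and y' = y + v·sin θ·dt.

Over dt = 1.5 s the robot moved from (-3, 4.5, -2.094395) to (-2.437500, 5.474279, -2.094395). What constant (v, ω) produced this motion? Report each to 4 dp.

v = -0.7500, ω = 0.0000

Δθ = -2.094395 − -2.094395 = 0.000000
ω = Δθ/dt = 0.000000/1.5 = 0.0000
ω = 0 → v = (Δx·cos θ + Δy·sin θ)/dt = -0.7500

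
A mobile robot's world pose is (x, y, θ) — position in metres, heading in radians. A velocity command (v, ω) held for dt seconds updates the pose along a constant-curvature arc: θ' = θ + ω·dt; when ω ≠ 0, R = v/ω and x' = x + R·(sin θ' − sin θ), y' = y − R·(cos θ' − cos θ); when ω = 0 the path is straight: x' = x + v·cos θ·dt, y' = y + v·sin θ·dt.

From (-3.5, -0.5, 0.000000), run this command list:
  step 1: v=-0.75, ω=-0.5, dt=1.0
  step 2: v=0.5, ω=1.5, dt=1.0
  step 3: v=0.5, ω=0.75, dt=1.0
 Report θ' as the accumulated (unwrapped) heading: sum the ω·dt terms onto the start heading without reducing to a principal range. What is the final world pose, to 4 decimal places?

step 1: θ'=-0.5000 (R=1.5000) → pose (-4.2191, -0.3164, -0.5000)
step 2: θ'=1.0000 (R=0.3333) → pose (-3.7788, -0.2039, 1.0000)
step 3: θ'=1.7500 (R=0.6667) → pose (-3.6838, 0.2751, 1.7500)

(-3.6838, 0.2751, 1.7500)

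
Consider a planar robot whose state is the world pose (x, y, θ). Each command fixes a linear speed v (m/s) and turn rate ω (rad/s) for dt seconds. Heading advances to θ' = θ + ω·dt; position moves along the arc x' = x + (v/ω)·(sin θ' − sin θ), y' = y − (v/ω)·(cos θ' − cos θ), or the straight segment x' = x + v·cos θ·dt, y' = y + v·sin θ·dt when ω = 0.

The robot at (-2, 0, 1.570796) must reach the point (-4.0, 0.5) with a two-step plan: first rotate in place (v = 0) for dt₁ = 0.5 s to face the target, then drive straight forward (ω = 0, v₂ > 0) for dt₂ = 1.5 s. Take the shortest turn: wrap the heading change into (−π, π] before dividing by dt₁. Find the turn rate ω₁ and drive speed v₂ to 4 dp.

ω₁ = 2.6516, v₂ = 1.3744

heading to target = atan2(0.5−0, -4−-2) = 2.8966
Δθ = wrap(2.8966 − 1.5708) = 1.3258; ω₁ = Δθ/dt₁ = 2.6516
distance = √((-4−-2)² + (0.5−0)²) = 2.0616; v₂ = distance/dt₂ = 1.3744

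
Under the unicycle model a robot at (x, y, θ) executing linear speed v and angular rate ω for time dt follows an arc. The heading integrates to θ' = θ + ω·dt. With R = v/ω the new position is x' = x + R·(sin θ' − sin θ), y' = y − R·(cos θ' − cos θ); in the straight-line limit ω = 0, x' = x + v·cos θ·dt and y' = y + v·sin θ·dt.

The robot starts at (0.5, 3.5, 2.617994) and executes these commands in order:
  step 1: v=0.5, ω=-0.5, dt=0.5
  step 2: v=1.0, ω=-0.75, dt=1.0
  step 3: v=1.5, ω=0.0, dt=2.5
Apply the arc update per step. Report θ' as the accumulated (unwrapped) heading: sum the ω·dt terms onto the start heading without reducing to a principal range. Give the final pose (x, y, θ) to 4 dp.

(-0.2759, 8.2874, 1.6180)

step 1: θ'=2.3680 (R=-1.0000) → pose (0.3013, 3.6506, 2.3680)
step 2: θ'=1.6180 (R=-1.3333) → pose (-0.0989, 4.5416, 1.6180)
step 3: θ'=1.6180 (straight) → pose (-0.2759, 8.2874, 1.6180)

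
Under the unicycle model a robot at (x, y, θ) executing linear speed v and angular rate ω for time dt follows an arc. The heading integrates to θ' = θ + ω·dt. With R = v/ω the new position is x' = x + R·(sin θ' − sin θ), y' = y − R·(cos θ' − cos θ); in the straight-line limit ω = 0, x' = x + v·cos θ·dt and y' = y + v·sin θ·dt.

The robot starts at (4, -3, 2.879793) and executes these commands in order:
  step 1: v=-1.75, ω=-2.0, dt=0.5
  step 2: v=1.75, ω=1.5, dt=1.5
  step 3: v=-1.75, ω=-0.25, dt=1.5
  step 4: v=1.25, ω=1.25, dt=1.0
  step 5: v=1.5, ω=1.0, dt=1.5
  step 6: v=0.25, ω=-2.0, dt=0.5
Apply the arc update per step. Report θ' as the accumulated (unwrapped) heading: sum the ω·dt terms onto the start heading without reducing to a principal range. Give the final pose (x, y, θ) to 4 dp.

(5.8375, -3.5886, 5.5048)

step 1: θ'=1.8798 (R=0.8750) → pose (4.6071, -3.5791, 1.8798)
step 2: θ'=4.1298 (R=1.1667) → pose (2.5215, -3.2920, 4.1298)
step 3: θ'=3.7548 (R=7.0000) → pose (4.3383, -1.4187, 3.7548)
step 4: θ'=5.0048 (R=1.0000) → pose (3.9563, -2.5247, 5.0048)
step 5: θ'=6.5048 (R=1.5000) → pose (5.7223, -3.5557, 6.5048)
step 6: θ'=5.5048 (R=-0.1250) → pose (5.8375, -3.5886, 5.5048)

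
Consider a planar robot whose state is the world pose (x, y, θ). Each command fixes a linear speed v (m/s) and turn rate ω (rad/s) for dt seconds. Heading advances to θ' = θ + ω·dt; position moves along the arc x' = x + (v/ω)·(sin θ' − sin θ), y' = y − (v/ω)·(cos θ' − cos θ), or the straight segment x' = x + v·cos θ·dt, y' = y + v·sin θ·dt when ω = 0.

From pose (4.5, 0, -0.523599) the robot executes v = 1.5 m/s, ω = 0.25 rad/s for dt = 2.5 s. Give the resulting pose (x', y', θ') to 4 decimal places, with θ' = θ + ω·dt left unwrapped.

(8.1074, -0.7730, 0.1014)

θ' = -0.5236 + 0.25·2.5 = 0.1014
R = v/ω = 1.5/0.25 = 6.0000
x' = 4.5 + 6.0000·(sin 0.1014 − sin -0.5236) = 8.1074
y' = 0 − 6.0000·(cos 0.1014 − cos -0.5236) = -0.7730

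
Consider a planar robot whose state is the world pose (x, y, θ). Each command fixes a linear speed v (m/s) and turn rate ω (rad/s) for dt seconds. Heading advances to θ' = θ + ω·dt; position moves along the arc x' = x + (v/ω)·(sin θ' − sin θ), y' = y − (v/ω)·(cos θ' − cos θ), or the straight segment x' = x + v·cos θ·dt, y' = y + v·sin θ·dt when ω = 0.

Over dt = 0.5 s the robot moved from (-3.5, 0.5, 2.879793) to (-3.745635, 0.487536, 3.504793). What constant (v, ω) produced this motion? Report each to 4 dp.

v = 0.5000, ω = 1.2500

Δθ = 3.504793 − 2.879793 = 0.625000
ω = Δθ/dt = 0.625000/0.5 = 1.2500
R = Δx/(sin θ' − sin θ) = 0.4000
v = R·ω = 0.4000·1.2500 = 0.5000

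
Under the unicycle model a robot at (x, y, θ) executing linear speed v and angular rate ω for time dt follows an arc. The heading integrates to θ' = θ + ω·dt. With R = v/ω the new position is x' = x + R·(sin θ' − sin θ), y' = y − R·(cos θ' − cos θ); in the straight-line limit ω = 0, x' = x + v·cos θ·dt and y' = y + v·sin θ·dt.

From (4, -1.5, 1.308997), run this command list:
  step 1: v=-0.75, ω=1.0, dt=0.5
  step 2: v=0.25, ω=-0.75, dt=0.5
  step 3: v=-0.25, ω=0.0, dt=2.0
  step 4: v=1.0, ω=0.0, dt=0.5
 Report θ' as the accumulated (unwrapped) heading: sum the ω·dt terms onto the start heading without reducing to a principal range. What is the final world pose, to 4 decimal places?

(3.9893, -1.7470, 1.4340)

step 1: θ'=1.8090 (R=-0.7500) → pose (3.9956, -1.8711, 1.8090)
step 2: θ'=1.4340 (R=-0.3333) → pose (3.9893, -1.7470, 1.4340)
step 3: θ'=1.4340 (straight) → pose (3.9211, -2.2423, 1.4340)
step 4: θ'=1.4340 (straight) → pose (3.9893, -1.7470, 1.4340)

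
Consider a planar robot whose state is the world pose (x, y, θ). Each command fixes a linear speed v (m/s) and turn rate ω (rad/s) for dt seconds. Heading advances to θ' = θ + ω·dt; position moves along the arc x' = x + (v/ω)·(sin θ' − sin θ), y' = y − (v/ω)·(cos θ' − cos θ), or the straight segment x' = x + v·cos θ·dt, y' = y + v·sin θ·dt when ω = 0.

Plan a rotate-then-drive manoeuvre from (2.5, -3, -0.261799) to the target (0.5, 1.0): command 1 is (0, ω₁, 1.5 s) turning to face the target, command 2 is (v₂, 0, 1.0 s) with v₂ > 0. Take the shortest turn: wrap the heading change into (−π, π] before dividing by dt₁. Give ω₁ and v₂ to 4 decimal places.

heading to target = atan2(1−-3, 0.5−2.5) = 2.0344
Δθ = wrap(2.0344 − -0.2618) = 2.2962; ω₁ = Δθ/dt₁ = 1.5308
distance = √((0.5−2.5)² + (1−-3)²) = 4.4721; v₂ = distance/dt₂ = 4.4721

ω₁ = 1.5308, v₂ = 4.4721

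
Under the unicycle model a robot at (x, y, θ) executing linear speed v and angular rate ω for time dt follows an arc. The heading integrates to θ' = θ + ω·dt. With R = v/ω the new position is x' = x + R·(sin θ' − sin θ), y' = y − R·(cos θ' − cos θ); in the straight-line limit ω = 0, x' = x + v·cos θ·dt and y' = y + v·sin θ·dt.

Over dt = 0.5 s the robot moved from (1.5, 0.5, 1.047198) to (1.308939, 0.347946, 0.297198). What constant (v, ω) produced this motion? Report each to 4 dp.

Δθ = 0.297198 − 1.047198 = -0.750000
ω = Δθ/dt = -0.750000/0.5 = -1.5000
R = Δx/(sin θ' − sin θ) = 0.3333
v = R·ω = 0.3333·-1.5000 = -0.5000

v = -0.5000, ω = -1.5000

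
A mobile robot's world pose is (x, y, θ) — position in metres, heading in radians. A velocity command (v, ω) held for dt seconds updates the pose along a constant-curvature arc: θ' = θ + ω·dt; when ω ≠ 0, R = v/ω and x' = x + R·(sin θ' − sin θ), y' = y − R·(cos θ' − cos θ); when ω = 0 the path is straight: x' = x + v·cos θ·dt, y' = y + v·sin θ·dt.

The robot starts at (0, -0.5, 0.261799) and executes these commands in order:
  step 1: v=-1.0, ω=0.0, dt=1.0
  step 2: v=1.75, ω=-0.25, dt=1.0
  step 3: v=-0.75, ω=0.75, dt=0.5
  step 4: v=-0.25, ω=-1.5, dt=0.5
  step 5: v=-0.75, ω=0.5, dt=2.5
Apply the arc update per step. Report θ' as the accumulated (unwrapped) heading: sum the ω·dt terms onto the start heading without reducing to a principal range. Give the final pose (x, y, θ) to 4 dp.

(-1.4198, -1.0503, 0.8868)

step 1: θ'=0.2618 (straight) → pose (-0.9659, -0.7588, 0.2618)
step 2: θ'=0.0118 (R=-7.0000) → pose (0.7632, -0.5208, 0.0118)
step 3: θ'=0.3868 (R=-1.0000) → pose (0.3978, -0.5946, 0.3868)
step 4: θ'=-0.3632 (R=0.1667) → pose (0.2757, -0.5960, -0.3632)
step 5: θ'=0.8868 (R=-1.5000) → pose (-1.4198, -1.0503, 0.8868)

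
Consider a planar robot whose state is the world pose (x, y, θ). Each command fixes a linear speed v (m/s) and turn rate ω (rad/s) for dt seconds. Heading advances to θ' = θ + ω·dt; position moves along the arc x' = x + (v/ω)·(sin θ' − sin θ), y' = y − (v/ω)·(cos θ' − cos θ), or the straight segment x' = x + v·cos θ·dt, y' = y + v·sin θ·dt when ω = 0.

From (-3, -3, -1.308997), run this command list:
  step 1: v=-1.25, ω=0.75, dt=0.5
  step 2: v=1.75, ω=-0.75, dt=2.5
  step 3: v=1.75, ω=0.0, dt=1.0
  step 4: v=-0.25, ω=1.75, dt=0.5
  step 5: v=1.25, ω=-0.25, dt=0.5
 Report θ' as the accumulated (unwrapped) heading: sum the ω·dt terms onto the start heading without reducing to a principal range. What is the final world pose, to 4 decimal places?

step 1: θ'=-0.9340 (R=-1.6667) → pose (-3.2699, -2.4403, -0.9340)
step 2: θ'=-2.8090 (R=-2.3333) → pose (-4.3841, -6.0332, -2.8090)
step 3: θ'=-2.8090 (straight) → pose (-6.0381, -6.6046, -2.8090)
step 4: θ'=-1.9340 (R=-0.1429) → pose (-5.9513, -6.5203, -1.9340)
step 5: θ'=-2.0590 (R=-5.0000) → pose (-6.2092, -7.0892, -2.0590)

(-6.2092, -7.0892, -2.0590)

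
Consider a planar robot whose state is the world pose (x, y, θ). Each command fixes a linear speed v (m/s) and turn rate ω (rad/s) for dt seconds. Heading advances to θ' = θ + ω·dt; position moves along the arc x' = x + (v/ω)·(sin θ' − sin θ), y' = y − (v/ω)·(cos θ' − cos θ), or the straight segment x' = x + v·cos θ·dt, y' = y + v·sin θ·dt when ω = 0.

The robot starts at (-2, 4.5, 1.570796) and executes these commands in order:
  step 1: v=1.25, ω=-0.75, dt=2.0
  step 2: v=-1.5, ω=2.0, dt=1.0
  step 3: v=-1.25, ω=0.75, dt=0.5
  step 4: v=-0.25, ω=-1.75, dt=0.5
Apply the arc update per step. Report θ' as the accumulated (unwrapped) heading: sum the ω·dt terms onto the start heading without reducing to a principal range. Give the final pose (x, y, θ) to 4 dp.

(-0.6108, 4.4650, 1.5708)

step 1: θ'=0.0708 (R=-1.6667) → pose (-0.4512, 6.1625, 0.0708)
step 2: θ'=2.0708 (R=-0.7500) → pose (-1.0564, 5.0548, 2.0708)
step 3: θ'=2.4458 (R=-1.6667) → pose (-0.6621, 4.5746, 2.4458)
step 4: θ'=1.5708 (R=0.1429) → pose (-0.6108, 4.4650, 1.5708)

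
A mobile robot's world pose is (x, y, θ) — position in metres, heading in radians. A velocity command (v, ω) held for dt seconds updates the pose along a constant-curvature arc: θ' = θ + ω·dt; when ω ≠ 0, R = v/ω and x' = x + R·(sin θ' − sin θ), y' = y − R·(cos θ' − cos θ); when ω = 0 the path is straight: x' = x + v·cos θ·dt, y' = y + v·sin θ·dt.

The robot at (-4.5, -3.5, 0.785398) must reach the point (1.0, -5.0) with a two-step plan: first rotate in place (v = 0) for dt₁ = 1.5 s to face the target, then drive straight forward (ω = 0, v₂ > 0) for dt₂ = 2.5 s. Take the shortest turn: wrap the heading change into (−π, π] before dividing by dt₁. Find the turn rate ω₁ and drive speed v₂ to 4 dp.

ω₁ = -0.7011, v₂ = 2.2804

heading to target = atan2(-5−-3.5, 1−-4.5) = -0.2663
Δθ = wrap(-0.2663 − 0.7854) = -1.0517; ω₁ = Δθ/dt₁ = -0.7011
distance = √((1−-4.5)² + (-5−-3.5)²) = 5.7009; v₂ = distance/dt₂ = 2.2804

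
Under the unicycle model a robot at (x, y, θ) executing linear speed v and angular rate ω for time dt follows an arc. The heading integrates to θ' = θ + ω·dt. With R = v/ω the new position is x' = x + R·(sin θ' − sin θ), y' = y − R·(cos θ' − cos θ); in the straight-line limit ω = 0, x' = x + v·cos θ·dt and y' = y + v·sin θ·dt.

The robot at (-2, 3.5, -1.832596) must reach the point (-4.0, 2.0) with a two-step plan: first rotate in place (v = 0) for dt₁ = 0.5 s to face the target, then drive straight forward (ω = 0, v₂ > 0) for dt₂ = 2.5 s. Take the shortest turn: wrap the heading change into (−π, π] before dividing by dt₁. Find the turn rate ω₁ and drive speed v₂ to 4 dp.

heading to target = atan2(2−3.5, -4−-2) = -2.4981
Δθ = wrap(-2.4981 − -1.8326) = -0.6655; ω₁ = Δθ/dt₁ = -1.3310
distance = √((-4−-2)² + (2−3.5)²) = 2.5000; v₂ = distance/dt₂ = 1.0000

ω₁ = -1.3310, v₂ = 1.0000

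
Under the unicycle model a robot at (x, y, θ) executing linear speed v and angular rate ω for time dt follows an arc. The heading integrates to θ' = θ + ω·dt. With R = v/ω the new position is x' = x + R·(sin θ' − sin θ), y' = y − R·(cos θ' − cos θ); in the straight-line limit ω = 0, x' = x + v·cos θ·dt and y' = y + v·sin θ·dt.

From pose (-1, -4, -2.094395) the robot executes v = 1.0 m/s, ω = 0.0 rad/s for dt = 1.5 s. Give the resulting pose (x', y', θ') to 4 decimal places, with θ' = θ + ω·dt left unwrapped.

(-1.7500, -5.2990, -2.0944)

θ' = -2.0944 + 0.0·1.5 = -2.0944
ω = 0 → straight: x' = -1 + 1.0·cos(-2.0944)·1.5 = -1.7500
y' = -4 + 1.0·sin(-2.0944)·1.5 = -5.2990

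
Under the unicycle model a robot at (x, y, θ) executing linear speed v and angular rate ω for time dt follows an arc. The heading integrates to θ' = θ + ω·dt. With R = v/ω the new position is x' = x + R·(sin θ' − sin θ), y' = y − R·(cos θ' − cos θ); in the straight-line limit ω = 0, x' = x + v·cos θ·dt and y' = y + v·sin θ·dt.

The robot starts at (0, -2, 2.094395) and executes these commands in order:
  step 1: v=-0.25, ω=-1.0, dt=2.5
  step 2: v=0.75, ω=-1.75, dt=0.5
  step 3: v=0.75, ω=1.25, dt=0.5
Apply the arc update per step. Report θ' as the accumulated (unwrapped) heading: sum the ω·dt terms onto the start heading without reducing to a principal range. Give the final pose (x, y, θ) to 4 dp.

(0.1355, -2.9298, -0.6556)

step 1: θ'=-0.4056 (R=0.2500) → pose (-0.3152, -2.3547, -0.4056)
step 2: θ'=-1.2806 (R=-0.4286) → pose (-0.0736, -2.6259, -1.2806)
step 3: θ'=-0.6556 (R=0.6000) → pose (0.1355, -2.9298, -0.6556)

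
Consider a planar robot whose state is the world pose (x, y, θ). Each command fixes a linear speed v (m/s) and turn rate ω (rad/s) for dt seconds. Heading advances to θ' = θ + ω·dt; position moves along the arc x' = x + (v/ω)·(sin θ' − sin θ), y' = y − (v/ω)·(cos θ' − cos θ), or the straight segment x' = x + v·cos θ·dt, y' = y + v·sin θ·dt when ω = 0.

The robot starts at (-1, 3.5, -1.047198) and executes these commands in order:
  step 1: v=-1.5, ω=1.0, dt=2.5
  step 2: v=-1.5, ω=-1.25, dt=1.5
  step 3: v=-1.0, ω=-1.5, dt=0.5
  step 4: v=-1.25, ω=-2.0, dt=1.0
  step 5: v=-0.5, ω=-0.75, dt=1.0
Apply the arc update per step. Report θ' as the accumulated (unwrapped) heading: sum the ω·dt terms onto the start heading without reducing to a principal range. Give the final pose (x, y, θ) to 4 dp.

step 1: θ'=1.4528 (R=-1.5000) → pose (-3.7886, 2.9266, 1.4528)
step 2: θ'=-0.4222 (R=1.2000) → pose (-5.4720, 1.9732, -0.4222)
step 3: θ'=-1.1722 (R=0.6667) → pose (-5.8132, 2.3226, -1.1722)
step 4: θ'=-3.1722 (R=0.6250) → pose (-5.2181, 3.1899, -3.1722)
step 5: θ'=-3.9222 (R=0.6667) → pose (-4.7693, 2.9972, -3.9222)

(-4.7693, 2.9972, -3.9222)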